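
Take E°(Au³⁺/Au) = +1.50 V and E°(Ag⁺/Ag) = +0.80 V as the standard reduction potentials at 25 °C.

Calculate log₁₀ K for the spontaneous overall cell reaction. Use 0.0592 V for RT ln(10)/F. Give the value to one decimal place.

35.5

Cathode: Au³⁺/Au; anode: Ag⁺/Ag. E°cell = +0.70 V, n = 3.
log K = nE°cell / 0.0592 = (3)(+0.70) / 0.0592 = 35.5.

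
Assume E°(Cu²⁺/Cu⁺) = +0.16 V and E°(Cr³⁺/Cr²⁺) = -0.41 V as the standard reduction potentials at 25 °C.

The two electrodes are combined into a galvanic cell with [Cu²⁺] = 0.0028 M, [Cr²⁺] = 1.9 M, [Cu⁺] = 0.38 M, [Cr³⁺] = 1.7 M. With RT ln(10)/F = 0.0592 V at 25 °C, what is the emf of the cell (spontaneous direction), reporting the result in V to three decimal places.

Cu²⁺/Cu⁺ is the cathode (higher E°), Cr³⁺/Cr²⁺ the anode: E°cell = +0.16 − (-0.41) = +0.57 V, n = 1.
Overall: Cu²⁺(aq) + Cr²⁺(aq) → Cu⁺(aq) + Cr³⁺(aq)
Q = [Cu⁺]·[Cr³⁺] / ([Cu²⁺]·[Cr²⁺]); log Q = 2.084.
E = E° − (0.0592/n) log Q = +0.57 − (0.0592/1)(2.084) = +0.447 V.

+0.447 V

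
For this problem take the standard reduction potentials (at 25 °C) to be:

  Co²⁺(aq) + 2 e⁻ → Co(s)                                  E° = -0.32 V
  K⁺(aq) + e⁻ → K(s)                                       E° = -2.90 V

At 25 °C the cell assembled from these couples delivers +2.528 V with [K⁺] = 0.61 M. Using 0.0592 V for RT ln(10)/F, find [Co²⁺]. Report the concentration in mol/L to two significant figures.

0.0065 M

Co²⁺/Co is the cathode, K⁺/K the anode: E°cell = +2.58 V, n = 2.
Overall reaction: Co²⁺(aq) + 2 K(s) → Co(s) + 2 K⁺(aq); Q = [K⁺]^2/[Co²⁺]^1.
From E = E° − (0.0592/n) log Q: log Q = (E° − E)·n/0.0592 = (+2.58 − (+2.528))·2/0.0592 = 1.7568.
So 1·log[Co²⁺] = 2·log(0.61) − log Q = -0.4293 − (1.7568) = -2.1861; [Co²⁺] = 10^(-2.1861) ≈ 0.0065 M.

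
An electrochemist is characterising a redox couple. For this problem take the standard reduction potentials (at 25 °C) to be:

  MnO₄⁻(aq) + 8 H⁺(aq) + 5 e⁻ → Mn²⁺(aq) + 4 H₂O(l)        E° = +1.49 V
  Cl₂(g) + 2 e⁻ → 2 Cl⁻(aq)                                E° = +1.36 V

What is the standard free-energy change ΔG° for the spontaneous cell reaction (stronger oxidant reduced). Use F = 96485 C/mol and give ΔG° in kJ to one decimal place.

-125.4 kJ

MnO₄⁻/Mn²⁺ (E° = +1.49 V) is the cathode; Cl₂/Cl⁻ (E° = +1.36 V) is the anode, so E°cell = +0.13 V.
Balancing electrons gives n = 10 (lcm of 5 and 2).
ΔG° = −nFE° = −(10)(96485)(+0.13) = -125,430 J = -125.4 kJ.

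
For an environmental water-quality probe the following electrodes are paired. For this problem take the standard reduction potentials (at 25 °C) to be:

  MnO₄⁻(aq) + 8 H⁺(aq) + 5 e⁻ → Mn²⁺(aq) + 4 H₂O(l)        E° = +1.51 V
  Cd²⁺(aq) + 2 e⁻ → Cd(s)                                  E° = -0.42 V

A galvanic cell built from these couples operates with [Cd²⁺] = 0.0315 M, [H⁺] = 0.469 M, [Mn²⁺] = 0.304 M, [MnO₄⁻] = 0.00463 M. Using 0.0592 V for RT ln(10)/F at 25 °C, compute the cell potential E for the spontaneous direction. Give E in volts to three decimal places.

+1.922 V

MnO₄⁻/Mn²⁺ is the cathode (higher E°), Cd²⁺/Cd the anode: E°cell = +1.51 − (-0.42) = +1.93 V, n = 10.
Overall: 2 MnO₄⁻(aq) + 16 H⁺(aq) + 5 Cd(s) → 2 Mn²⁺(aq) + 8 H₂O(l) + 5 Cd²⁺(aq)
Q = [Mn²⁺]^2·[Cd²⁺]^5 / ([MnO₄⁻]^2·[H⁺]^16); log Q = 1.387.
E = E° − (0.0592/n) log Q = +1.93 − (0.0592/10)(1.387) = +1.922 V.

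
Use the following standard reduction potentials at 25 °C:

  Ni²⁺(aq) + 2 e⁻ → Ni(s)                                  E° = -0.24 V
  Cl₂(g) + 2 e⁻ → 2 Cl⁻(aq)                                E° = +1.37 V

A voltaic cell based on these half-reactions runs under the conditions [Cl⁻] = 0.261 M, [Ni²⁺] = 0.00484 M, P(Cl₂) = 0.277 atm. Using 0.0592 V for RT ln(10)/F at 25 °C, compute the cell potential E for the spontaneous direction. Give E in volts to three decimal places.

+1.697 V

Cl₂/Cl⁻ is the cathode (higher E°), Ni²⁺/Ni the anode: E°cell = +1.37 − (-0.24) = +1.61 V, n = 2.
Overall: Cl₂(g) + Ni(s) → 2 Cl⁻(aq) + Ni²⁺(aq)
Q = [Cl⁻]^2·[Ni²⁺] / (P(Cl₂)); log Q = -2.924.
E = E° − (0.0592/n) log Q = +1.61 − (0.0592/2)(-2.924) = +1.697 V.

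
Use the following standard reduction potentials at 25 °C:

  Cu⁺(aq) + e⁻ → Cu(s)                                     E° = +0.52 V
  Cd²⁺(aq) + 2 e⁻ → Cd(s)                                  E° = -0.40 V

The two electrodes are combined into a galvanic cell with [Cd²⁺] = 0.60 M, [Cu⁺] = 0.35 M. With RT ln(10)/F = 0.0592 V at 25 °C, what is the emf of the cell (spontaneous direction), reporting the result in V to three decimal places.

Cu⁺/Cu is the cathode (higher E°), Cd²⁺/Cd the anode: E°cell = +0.52 − (-0.40) = +0.92 V, n = 2.
Overall: 2 Cu⁺(aq) + Cd(s) → 2 Cu(s) + Cd²⁺(aq)
Q = [Cd²⁺] / ([Cu⁺]^2); log Q = 0.690.
E = E° − (0.0592/n) log Q = +0.92 − (0.0592/2)(0.690) = +0.900 V.

+0.900 V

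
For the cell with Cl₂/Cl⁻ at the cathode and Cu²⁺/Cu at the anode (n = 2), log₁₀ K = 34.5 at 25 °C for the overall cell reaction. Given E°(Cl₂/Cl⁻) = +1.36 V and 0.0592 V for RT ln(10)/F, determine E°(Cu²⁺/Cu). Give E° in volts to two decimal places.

+0.34 V

E°cell = (0.0592/n)·log K = (0.0592/2)(34.5) = +1.021 V.
Since Cl₂/Cl⁻ is the cathode and Cu²⁺/Cu the anode, E°cell = E°(Cl₂/Cl⁻) − E°(Cu²⁺/Cu).
So E°(Cu²⁺/Cu) = E°(Cl₂/Cl⁻) − E°cell = (+1.36) − (+1.021) = +0.34 V.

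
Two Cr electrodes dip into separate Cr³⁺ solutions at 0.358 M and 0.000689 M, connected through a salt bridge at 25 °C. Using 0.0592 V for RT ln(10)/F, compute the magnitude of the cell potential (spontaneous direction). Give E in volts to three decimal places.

For a concentration cell E°cell = 0. The 0.358 M side is the cathode (reduction is favoured where [Cr³⁺] is higher).
With n = 3, E = −(0.0592/3) log([Cr³⁺]ₐₙ/[Cr³⁺]꜀ₐₜ) = −(0.0592/3) log(0.000689/0.358) = −(0.0592/3)(-2.716) = +0.054 V.

+0.054 V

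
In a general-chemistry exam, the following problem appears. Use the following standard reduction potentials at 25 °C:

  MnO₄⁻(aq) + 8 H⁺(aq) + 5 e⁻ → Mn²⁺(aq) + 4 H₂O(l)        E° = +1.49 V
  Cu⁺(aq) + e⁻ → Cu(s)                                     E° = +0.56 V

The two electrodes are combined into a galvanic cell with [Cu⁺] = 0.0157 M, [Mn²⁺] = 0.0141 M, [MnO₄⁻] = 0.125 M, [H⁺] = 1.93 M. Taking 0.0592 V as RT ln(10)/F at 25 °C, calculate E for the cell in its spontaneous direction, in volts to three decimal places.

+1.075 V

MnO₄⁻/Mn²⁺ is the cathode (higher E°), Cu⁺/Cu the anode: E°cell = +1.49 − (+0.56) = +0.93 V, n = 5.
Overall: MnO₄⁻(aq) + 8 H⁺(aq) + 5 Cu(s) → Mn²⁺(aq) + 4 H₂O(l) + 5 Cu⁺(aq)
Q = [Mn²⁺]·[Cu⁺]^5 / ([MnO₄⁻]·[H⁺]^8); log Q = -12.253.
E = E° − (0.0592/n) log Q = +0.93 − (0.0592/5)(-12.253) = +1.075 V.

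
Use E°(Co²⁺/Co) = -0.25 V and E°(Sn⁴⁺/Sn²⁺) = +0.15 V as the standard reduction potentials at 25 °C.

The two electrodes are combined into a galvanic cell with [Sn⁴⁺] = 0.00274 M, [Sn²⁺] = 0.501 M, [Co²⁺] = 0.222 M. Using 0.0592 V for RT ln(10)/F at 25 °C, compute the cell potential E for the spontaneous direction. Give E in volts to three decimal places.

+0.352 V

Sn⁴⁺/Sn²⁺ is the cathode (higher E°), Co²⁺/Co the anode: E°cell = +0.15 − (-0.25) = +0.40 V, n = 2.
Overall: Sn⁴⁺(aq) + Co(s) → Sn²⁺(aq) + Co²⁺(aq)
Q = [Sn²⁺]·[Co²⁺] / ([Sn⁴⁺]); log Q = 1.608.
E = E° − (0.0592/n) log Q = +0.40 − (0.0592/2)(1.608) = +0.352 V.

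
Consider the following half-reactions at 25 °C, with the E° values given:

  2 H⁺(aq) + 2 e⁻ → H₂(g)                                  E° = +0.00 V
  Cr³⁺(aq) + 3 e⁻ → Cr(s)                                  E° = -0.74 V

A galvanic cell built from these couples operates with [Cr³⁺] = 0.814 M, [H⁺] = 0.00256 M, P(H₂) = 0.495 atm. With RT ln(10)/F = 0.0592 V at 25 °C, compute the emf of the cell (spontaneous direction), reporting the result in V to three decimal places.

H⁺/H₂ is the cathode (higher E°), Cr³⁺/Cr the anode: E°cell = +0.00 − (-0.74) = +0.74 V, n = 6.
Overall: 6 H⁺(aq) + 2 Cr(s) → 3 H₂(g) + 2 Cr³⁺(aq)
Q = P(H₂)^3·[Cr³⁺]^2 / ([H⁺]^6); log Q = 14.456.
E = E° − (0.0592/n) log Q = +0.74 − (0.0592/6)(14.456) = +0.597 V.

+0.597 V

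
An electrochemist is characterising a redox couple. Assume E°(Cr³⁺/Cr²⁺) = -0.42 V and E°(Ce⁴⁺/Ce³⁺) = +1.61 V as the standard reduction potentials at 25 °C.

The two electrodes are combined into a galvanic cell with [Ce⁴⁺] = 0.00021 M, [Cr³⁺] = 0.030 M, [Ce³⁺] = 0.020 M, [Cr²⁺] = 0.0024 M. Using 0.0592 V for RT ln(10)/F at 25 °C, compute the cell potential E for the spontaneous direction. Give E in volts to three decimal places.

+1.848 V

Ce⁴⁺/Ce³⁺ is the cathode (higher E°), Cr³⁺/Cr²⁺ the anode: E°cell = +1.61 − (-0.42) = +2.03 V, n = 1.
Overall: Ce⁴⁺(aq) + Cr²⁺(aq) → Ce³⁺(aq) + Cr³⁺(aq)
Q = [Ce³⁺]·[Cr³⁺] / ([Ce⁴⁺]·[Cr²⁺]); log Q = 3.076.
E = E° − (0.0592/n) log Q = +2.03 − (0.0592/1)(3.076) = +1.848 V.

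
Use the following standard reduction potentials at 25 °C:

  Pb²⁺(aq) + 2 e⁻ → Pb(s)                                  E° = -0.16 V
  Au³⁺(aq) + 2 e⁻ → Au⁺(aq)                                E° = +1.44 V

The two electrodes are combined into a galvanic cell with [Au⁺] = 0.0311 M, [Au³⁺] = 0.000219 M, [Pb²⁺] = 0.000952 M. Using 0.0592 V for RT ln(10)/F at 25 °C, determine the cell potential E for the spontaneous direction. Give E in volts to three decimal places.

Au³⁺/Au⁺ is the cathode (higher E°), Pb²⁺/Pb the anode: E°cell = +1.44 − (-0.16) = +1.60 V, n = 2.
Overall: Au³⁺(aq) + Pb(s) → Au⁺(aq) + Pb²⁺(aq)
Q = [Au⁺]·[Pb²⁺] / ([Au³⁺]); log Q = -0.869.
E = E° − (0.0592/n) log Q = +1.60 − (0.0592/2)(-0.869) = +1.626 V.

+1.626 V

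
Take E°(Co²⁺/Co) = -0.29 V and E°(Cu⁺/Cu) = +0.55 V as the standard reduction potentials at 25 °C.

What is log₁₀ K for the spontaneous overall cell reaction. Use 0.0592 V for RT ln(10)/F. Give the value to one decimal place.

28.4

Cathode: Cu⁺/Cu; anode: Co²⁺/Co. E°cell = +0.84 V, n = 2.
log K = nE°cell / 0.0592 = (2)(+0.84) / 0.0592 = 28.4.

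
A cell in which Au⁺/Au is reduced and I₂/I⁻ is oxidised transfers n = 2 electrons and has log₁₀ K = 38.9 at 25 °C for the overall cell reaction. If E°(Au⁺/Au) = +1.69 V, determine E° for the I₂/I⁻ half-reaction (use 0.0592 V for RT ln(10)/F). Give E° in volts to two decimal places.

E°cell = (0.0592/n)·log K = (0.0592/2)(38.9) = +1.151 V.
Since Au⁺/Au is the cathode and I₂/I⁻ the anode, E°cell = E°(Au⁺/Au) − E°(I₂/I⁻).
So E°(I₂/I⁻) = E°(Au⁺/Au) − E°cell = (+1.69) − (+1.151) = +0.54 V.

+0.54 V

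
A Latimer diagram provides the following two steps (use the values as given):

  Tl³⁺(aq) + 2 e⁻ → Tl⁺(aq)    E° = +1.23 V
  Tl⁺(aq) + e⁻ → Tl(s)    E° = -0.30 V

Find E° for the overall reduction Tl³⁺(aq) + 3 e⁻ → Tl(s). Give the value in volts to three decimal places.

+0.720 V

Since ΔG° = −nFE° is additive over sequential reductions, n₃E°₃ = n₁E°₁ + n₂E°₂.
E°₃ = (2×+1.23 + 1×-0.30) / 3 = (+2.160) / 3 = +0.720 V.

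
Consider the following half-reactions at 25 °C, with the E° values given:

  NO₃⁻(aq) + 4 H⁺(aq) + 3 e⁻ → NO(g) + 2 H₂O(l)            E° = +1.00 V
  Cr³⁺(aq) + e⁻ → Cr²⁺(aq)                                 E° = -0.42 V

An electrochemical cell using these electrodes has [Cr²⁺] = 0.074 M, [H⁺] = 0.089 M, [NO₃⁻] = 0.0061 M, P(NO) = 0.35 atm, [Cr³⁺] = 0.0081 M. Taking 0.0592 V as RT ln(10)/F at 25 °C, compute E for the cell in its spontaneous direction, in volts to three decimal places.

+1.359 V

NO₃⁻/NO is the cathode (higher E°), Cr³⁺/Cr²⁺ the anode: E°cell = +1.00 − (-0.42) = +1.42 V, n = 3.
Overall: NO₃⁻(aq) + 4 H⁺(aq) + 3 Cr²⁺(aq) → NO(g) + 2 H₂O(l) + 3 Cr³⁺(aq)
Q = P(NO)·[Cr³⁺]^3 / ([NO₃⁻]·[H⁺]^4·[Cr²⁺]^3); log Q = 3.079.
E = E° − (0.0592/n) log Q = +1.42 − (0.0592/3)(3.079) = +1.359 V.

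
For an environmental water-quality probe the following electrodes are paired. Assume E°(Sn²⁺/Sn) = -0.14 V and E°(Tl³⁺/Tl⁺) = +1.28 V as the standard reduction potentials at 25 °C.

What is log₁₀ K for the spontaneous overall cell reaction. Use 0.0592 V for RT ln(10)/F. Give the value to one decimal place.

Cathode: Tl³⁺/Tl⁺; anode: Sn²⁺/Sn. E°cell = +1.42 V, n = 2.
log K = nE°cell / 0.0592 = (2)(+1.42) / 0.0592 = 48.0.

48.0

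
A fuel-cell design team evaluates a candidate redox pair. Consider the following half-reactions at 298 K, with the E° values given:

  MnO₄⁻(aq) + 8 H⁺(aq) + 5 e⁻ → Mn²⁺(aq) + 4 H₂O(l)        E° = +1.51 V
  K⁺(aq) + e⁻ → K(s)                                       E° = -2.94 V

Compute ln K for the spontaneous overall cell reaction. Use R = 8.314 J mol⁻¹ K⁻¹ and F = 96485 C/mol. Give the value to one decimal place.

Cathode: MnO₄⁻/Mn²⁺; anode: K⁺/K. E°cell = (+1.51) − (-2.94) = +4.45 V, with n = 5.
ΔG° = −nFE° = −RT ln K, so ln K = nFE°/(RT) = (5)(96485)(+4.45) / ((8.314)(298)) = 866.490.

866.5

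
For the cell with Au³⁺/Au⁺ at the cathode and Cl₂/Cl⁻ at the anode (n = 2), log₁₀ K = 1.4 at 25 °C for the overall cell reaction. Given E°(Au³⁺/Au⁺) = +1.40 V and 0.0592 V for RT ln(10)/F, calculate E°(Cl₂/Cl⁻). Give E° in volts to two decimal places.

+1.36 V

E°cell = (0.0592/n)·log K = (0.0592/2)(1.4) = +0.041 V.
Since Au³⁺/Au⁺ is the cathode and Cl₂/Cl⁻ the anode, E°cell = E°(Au³⁺/Au⁺) − E°(Cl₂/Cl⁻).
So E°(Cl₂/Cl⁻) = E°(Au³⁺/Au⁺) − E°cell = (+1.40) − (+0.041) = +1.36 V.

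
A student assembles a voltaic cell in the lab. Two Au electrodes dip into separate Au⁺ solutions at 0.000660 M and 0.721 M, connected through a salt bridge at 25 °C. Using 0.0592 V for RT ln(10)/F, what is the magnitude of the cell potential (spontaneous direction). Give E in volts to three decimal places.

For a concentration cell E°cell = 0. The 0.721 M side is the cathode (reduction is favoured where [Au⁺] is higher).
With n = 1, E = −(0.0592/1) log([Au⁺]ₐₙ/[Au⁺]꜀ₐₜ) = −(0.0592/1) log(0.00066/0.721) = −(0.0592/1)(-3.038) = +0.180 V.

+0.180 V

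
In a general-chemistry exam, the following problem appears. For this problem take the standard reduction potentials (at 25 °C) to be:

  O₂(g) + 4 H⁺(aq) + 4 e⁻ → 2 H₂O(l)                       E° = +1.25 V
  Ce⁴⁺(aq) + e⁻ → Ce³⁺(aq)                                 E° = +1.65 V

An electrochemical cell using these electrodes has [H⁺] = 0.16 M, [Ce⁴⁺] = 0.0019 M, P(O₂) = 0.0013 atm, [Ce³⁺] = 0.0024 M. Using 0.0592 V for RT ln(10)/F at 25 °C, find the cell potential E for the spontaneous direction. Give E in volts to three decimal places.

+0.484 V

Ce⁴⁺/Ce³⁺ is the cathode (higher E°), O₂/H₂O the anode: E°cell = +1.65 − (+1.25) = +0.40 V, n = 4.
Overall: 4 Ce⁴⁺(aq) + 2 H₂O(l) → 4 Ce³⁺(aq) + O₂(g) + 4 H⁺(aq)
Q = [Ce³⁺]^4·P(O₂)·[H⁺]^4 / ([Ce⁴⁺]^4); log Q = -5.664.
E = E° − (0.0592/n) log Q = +0.40 − (0.0592/4)(-5.664) = +0.484 V.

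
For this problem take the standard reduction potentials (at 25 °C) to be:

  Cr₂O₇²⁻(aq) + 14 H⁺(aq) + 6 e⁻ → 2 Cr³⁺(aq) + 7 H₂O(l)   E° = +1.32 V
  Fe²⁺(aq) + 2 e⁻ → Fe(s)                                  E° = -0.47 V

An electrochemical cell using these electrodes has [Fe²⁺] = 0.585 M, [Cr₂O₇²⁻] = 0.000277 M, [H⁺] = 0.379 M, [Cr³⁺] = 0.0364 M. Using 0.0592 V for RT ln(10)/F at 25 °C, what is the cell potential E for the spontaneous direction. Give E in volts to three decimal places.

Cr₂O₇²⁻/Cr³⁺ is the cathode (higher E°), Fe²⁺/Fe the anode: E°cell = +1.32 − (-0.47) = +1.79 V, n = 6.
Overall: Cr₂O₇²⁻(aq) + 14 H⁺(aq) + 3 Fe(s) → 2 Cr³⁺(aq) + 7 H₂O(l) + 3 Fe²⁺(aq)
Q = [Cr³⁺]^2·[Fe²⁺]^3 / ([Cr₂O₇²⁻]·[H⁺]^14); log Q = 5.880.
E = E° − (0.0592/n) log Q = +1.79 − (0.0592/6)(5.880) = +1.732 V.

+1.732 V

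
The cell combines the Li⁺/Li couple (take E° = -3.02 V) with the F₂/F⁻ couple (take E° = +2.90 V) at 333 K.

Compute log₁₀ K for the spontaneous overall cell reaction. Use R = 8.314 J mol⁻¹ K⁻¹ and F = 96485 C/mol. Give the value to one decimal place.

179.2

Cathode: F₂/F⁻; anode: Li⁺/Li. E°cell = (+2.90) − (-3.02) = +5.92 V, with n = 2.
ΔG° = −nFE° = −RT ln K, so ln K = nFE°/(RT) = (2)(96485)(+5.92) / ((8.314)(333)) = 412.627.
log₁₀ K = 412.627 / ln 10 = 179.2.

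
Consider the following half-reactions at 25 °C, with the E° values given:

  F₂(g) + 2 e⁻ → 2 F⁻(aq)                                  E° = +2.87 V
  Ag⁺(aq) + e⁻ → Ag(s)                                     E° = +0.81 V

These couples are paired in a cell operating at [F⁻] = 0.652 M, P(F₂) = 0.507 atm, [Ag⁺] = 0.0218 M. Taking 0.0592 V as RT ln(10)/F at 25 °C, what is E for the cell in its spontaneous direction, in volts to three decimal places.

+2.161 V

F₂/F⁻ is the cathode (higher E°), Ag⁺/Ag the anode: E°cell = +2.87 − (+0.81) = +2.06 V, n = 2.
Overall: F₂(g) + 2 Ag(s) → 2 F⁻(aq) + 2 Ag⁺(aq)
Q = [F⁻]^2·[Ag⁺]^2 / (P(F₂)); log Q = -3.400.
E = E° − (0.0592/n) log Q = +2.06 − (0.0592/2)(-3.400) = +2.161 V.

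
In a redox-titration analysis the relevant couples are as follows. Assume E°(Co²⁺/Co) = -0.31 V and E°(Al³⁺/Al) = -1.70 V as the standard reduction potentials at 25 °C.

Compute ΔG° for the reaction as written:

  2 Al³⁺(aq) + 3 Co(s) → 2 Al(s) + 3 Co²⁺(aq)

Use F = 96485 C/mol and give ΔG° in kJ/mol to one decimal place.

As written, Al³⁺/Al is reduced (cathode) and Co²⁺/Co is oxidised (anode), so E°cell = (-1.70) − (-0.31) = -1.39 V.
Balancing electrons gives n = 6.
ΔG° = −nFE° = −(6)(96485)(-1.39) = 804,685 J = +804.7 kJ/mol.

+804.7 kJ/mol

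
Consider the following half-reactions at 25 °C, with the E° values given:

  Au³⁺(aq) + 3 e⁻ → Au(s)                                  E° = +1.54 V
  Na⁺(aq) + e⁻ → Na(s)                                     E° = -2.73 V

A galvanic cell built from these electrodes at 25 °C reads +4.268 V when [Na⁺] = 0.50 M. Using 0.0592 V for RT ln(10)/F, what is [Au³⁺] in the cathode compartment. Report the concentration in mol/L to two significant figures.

Au³⁺/Au is the cathode, Na⁺/Na the anode: E°cell = +4.27 V, n = 3.
Overall reaction: Au³⁺(aq) + 3 Na(s) → Au(s) + 3 Na⁺(aq); Q = [Na⁺]^3/[Au³⁺]^1.
From E = E° − (0.0592/n) log Q: log Q = (E° − E)·n/0.0592 = (+4.27 − (+4.268))·3/0.0592 = 0.1014.
So 1·log[Au³⁺] = 3·log(0.5) − log Q = -0.9031 − (0.1014) = -1.0045; [Au³⁺] = 10^(-1.0045) ≈ 0.099 M.

0.099 M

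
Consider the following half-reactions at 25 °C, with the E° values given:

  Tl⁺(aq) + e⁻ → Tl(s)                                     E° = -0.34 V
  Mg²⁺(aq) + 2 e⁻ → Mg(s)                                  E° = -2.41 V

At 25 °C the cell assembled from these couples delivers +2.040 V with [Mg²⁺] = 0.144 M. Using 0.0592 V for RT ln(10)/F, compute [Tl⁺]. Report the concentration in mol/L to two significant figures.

0.12 M

Tl⁺/Tl is the cathode, Mg²⁺/Mg the anode: E°cell = +2.07 V, n = 2.
Overall reaction: 2 Tl⁺(aq) + Mg(s) → 2 Tl(s) + Mg²⁺(aq); Q = [Mg²⁺]^1/[Tl⁺]^2.
From E = E° − (0.0592/n) log Q: log Q = (E° − E)·n/0.0592 = (+2.07 − (+2.040))·2/0.0592 = 1.0135.
So 2·log[Tl⁺] = 1·log(0.144) − log Q = -0.8416 − (1.0135) = -1.8551; log[Tl⁺] = -1.8551 / 2 = -0.9275; [Tl⁺] = 10^(-0.9275) ≈ 0.12 M.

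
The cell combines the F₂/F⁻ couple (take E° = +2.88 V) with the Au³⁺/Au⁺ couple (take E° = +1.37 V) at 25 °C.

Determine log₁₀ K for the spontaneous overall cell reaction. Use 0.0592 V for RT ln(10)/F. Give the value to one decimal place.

51.0

Cathode: F₂/F⁻; anode: Au³⁺/Au⁺. E°cell = +1.51 V, n = 2.
log K = nE°cell / 0.0592 = (2)(+1.51) / 0.0592 = 51.0.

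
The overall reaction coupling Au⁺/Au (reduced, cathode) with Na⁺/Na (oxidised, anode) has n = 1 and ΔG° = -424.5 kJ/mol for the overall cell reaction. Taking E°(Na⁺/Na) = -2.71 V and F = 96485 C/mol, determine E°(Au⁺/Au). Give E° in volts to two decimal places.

E°cell = −ΔG°/(nF) = −(-424.5×10³)/((1)(96485)) = +4.400 V.
Since Au⁺/Au is the cathode and Na⁺/Na the anode, E°cell = E°(Au⁺/Au) − E°(Na⁺/Na).
So E°(Au⁺/Au) = E°cell + E°(Na⁺/Na) = +4.400 + (-2.71) = +1.69 V.

+1.69 V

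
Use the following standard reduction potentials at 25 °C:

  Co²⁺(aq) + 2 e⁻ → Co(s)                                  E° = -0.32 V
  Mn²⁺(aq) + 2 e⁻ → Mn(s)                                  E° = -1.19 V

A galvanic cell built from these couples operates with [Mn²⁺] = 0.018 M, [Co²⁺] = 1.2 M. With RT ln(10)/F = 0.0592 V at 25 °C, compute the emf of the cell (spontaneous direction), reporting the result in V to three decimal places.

Co²⁺/Co is the cathode (higher E°), Mn²⁺/Mn the anode: E°cell = -0.32 − (-1.19) = +0.87 V, n = 2.
Overall: Co²⁺(aq) + Mn(s) → Co(s) + Mn²⁺(aq)
Q = [Mn²⁺] / ([Co²⁺]); log Q = -1.824.
E = E° − (0.0592/n) log Q = +0.87 − (0.0592/2)(-1.824) = +0.924 V.

+0.924 V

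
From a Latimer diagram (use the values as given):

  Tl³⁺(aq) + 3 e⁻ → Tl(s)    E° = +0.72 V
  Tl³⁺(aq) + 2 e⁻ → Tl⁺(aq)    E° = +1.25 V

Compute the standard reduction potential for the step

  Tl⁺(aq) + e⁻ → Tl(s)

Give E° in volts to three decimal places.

Sequential free energies add, so n₃E°₃ = n₁E°₁ + n₂E°₂.
With n₃ = 3, and the known step contributing 2×(+1.25) V, the unknown satisfies 1·E° = 3×(+0.72) − 2×(+1.25) = -0.340.
E° = -0.340 / 1 = -0.340 V.

-0.340 V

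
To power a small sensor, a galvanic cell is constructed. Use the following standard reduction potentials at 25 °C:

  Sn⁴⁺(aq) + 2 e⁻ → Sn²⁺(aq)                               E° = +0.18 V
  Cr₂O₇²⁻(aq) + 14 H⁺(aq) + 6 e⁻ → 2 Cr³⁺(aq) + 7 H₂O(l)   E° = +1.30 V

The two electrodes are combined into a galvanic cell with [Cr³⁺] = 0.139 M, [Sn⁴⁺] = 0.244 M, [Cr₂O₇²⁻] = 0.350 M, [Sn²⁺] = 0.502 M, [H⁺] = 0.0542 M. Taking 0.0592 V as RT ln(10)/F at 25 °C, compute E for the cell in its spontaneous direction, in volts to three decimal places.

Cr₂O₇²⁻/Cr³⁺ is the cathode (higher E°), Sn⁴⁺/Sn²⁺ the anode: E°cell = +1.30 − (+0.18) = +1.12 V, n = 6.
Overall: Cr₂O₇²⁻(aq) + 14 H⁺(aq) + 3 Sn²⁺(aq) → 2 Cr³⁺(aq) + 7 H₂O(l) + 3 Sn⁴⁺(aq)
Q = [Cr³⁺]^2·[Sn⁴⁺]^3 / ([Cr₂O₇²⁻]·[H⁺]^14·[Sn²⁺]^3); log Q = 15.526.
E = E° − (0.0592/n) log Q = +1.12 − (0.0592/6)(15.526) = +0.967 V.

+0.967 V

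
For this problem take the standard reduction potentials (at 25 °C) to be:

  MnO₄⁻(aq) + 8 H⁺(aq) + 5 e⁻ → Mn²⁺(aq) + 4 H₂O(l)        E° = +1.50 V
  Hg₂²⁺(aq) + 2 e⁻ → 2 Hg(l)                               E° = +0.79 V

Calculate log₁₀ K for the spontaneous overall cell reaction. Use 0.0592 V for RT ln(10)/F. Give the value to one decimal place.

Cathode: MnO₄⁻/Mn²⁺; anode: Hg₂²⁺/Hg. E°cell = +0.71 V, n = 10.
log K = nE°cell / 0.0592 = (10)(+0.71) / 0.0592 = 119.9.

119.9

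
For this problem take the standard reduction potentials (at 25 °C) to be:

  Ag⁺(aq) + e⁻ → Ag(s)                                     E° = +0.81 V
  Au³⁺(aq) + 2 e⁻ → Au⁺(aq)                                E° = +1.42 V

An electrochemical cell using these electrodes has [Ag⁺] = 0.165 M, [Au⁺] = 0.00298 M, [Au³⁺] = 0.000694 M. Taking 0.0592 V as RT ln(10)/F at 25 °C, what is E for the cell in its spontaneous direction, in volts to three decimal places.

+0.638 V

Au³⁺/Au⁺ is the cathode (higher E°), Ag⁺/Ag the anode: E°cell = +1.42 − (+0.81) = +0.61 V, n = 2.
Overall: Au³⁺(aq) + 2 Ag(s) → Au⁺(aq) + 2 Ag⁺(aq)
Q = [Au⁺]·[Ag⁺]^2 / ([Au³⁺]); log Q = -0.932.
E = E° − (0.0592/n) log Q = +0.61 − (0.0592/2)(-0.932) = +0.638 V.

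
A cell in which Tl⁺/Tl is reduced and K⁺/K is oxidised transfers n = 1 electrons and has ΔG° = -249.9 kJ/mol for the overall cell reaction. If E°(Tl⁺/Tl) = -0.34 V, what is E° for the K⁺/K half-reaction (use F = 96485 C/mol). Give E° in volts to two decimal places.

-2.93 V

E°cell = −ΔG°/(nF) = −(-249.9×10³)/((1)(96485)) = +2.590 V.
Since Tl⁺/Tl is the cathode and K⁺/K the anode, E°cell = E°(Tl⁺/Tl) − E°(K⁺/K).
So E°(K⁺/K) = E°(Tl⁺/Tl) − E°cell = (-0.34) − (+2.590) = -2.93 V.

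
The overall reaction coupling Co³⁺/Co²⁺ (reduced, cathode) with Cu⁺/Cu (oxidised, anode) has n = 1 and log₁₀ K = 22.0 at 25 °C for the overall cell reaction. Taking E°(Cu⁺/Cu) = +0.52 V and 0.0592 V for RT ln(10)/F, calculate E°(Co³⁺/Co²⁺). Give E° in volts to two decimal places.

E°cell = (0.0592/n)·log K = (0.0592/1)(22.0) = +1.302 V.
Since Co³⁺/Co²⁺ is the cathode and Cu⁺/Cu the anode, E°cell = E°(Co³⁺/Co²⁺) − E°(Cu⁺/Cu).
So E°(Co³⁺/Co²⁺) = E°cell + E°(Cu⁺/Cu) = +1.302 + (+0.52) = +1.82 V.

+1.82 V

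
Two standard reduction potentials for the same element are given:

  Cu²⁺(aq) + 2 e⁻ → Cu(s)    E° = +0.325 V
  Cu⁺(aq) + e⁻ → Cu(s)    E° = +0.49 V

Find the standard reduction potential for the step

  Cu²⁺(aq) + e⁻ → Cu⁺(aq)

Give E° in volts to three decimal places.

Sequential free energies add, so n₃E°₃ = n₁E°₁ + n₂E°₂.
With n₃ = 2, and the known step contributing 1×(+0.49) V, the unknown satisfies 1·E° = 2×(+0.325) − 1×(+0.49) = +0.160.
E° = +0.160 / 1 = +0.160 V.

+0.160 V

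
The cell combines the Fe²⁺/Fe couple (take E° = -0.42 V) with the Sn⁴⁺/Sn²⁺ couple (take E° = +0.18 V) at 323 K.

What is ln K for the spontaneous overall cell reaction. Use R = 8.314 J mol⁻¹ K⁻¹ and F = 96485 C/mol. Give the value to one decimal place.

Cathode: Sn⁴⁺/Sn²⁺; anode: Fe²⁺/Fe. E°cell = (+0.18) − (-0.42) = +0.60 V, with n = 2.
ΔG° = −nFE° = −RT ln K, so ln K = nFE°/(RT) = (2)(96485)(+0.60) / ((8.314)(323)) = 43.115.

43.1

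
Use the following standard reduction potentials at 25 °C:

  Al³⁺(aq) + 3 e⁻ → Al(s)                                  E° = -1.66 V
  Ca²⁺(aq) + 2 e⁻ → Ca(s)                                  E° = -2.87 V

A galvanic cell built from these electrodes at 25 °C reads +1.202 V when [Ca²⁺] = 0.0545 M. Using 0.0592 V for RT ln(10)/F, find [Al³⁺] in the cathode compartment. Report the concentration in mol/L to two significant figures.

Al³⁺/Al is the cathode, Ca²⁺/Ca the anode: E°cell = +1.21 V, n = 6.
Overall reaction: 2 Al³⁺(aq) + 3 Ca(s) → 2 Al(s) + 3 Ca²⁺(aq); Q = [Ca²⁺]^3/[Al³⁺]^2.
From E = E° − (0.0592/n) log Q: log Q = (E° − E)·n/0.0592 = (+1.21 − (+1.202))·6/0.0592 = 0.8108.
So 2·log[Al³⁺] = 3·log(0.0545) − log Q = -3.7908 − (0.8108) = -4.6016; log[Al³⁺] = -4.6016 / 2 = -2.3008; [Al³⁺] = 10^(-2.3008) ≈ 0.0050 M.

0.0050 M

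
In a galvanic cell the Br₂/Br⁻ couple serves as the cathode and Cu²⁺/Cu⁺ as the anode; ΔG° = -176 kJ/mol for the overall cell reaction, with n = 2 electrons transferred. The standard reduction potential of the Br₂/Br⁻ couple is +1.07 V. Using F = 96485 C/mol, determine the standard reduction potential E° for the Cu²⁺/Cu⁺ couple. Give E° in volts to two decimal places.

E°cell = −ΔG°/(nF) = −(-176×10³)/((2)(96485)) = +0.912 V.
Since Br₂/Br⁻ is the cathode and Cu²⁺/Cu⁺ the anode, E°cell = E°(Br₂/Br⁻) − E°(Cu²⁺/Cu⁺).
So E°(Cu²⁺/Cu⁺) = E°(Br₂/Br⁻) − E°cell = (+1.07) − (+0.912) = +0.16 V.

+0.16 V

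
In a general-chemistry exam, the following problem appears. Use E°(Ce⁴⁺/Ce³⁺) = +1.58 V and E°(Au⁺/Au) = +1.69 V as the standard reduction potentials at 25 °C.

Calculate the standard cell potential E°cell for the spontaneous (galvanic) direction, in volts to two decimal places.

+0.11 V

The Au⁺/Au couple has the higher reduction potential, so it is the cathode; Ce⁴⁺/Ce³⁺ is oxidised at the anode.
E°cell = E°(cathode) − E°(anode) = (+1.69) − (+1.58) = +0.11 V.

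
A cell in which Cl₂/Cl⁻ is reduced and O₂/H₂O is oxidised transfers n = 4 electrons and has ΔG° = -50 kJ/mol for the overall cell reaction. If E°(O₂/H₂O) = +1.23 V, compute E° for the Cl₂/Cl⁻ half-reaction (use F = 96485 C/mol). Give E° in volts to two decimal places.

E°cell = −ΔG°/(nF) = −(-50×10³)/((4)(96485)) = +0.130 V.
Since Cl₂/Cl⁻ is the cathode and O₂/H₂O the anode, E°cell = E°(Cl₂/Cl⁻) − E°(O₂/H₂O).
So E°(Cl₂/Cl⁻) = E°cell + E°(O₂/H₂O) = +0.130 + (+1.23) = +1.36 V.

+1.36 V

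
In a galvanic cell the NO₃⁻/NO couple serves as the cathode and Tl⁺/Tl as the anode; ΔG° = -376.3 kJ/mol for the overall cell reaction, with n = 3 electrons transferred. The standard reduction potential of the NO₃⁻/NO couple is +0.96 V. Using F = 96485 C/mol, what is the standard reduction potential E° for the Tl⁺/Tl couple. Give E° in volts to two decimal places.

-0.34 V

E°cell = −ΔG°/(nF) = −(-376.3×10³)/((3)(96485)) = +1.300 V.
Since NO₃⁻/NO is the cathode and Tl⁺/Tl the anode, E°cell = E°(NO₃⁻/NO) − E°(Tl⁺/Tl).
So E°(Tl⁺/Tl) = E°(NO₃⁻/NO) − E°cell = (+0.96) − (+1.300) = -0.34 V.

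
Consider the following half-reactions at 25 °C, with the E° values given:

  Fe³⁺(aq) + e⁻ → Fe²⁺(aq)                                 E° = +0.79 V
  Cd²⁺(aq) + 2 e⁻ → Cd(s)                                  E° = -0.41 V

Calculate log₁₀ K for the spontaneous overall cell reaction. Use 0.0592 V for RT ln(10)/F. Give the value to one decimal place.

40.5

Cathode: Fe³⁺/Fe²⁺; anode: Cd²⁺/Cd. E°cell = +1.20 V, n = 2.
log K = nE°cell / 0.0592 = (2)(+1.20) / 0.0592 = 40.5.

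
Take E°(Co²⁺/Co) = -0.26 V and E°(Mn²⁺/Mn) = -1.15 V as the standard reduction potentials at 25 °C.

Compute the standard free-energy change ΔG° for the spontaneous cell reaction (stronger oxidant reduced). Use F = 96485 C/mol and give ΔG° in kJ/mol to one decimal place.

-171.7 kJ/mol

Co²⁺/Co (E° = -0.26 V) is the cathode; Mn²⁺/Mn (E° = -1.15 V) is the anode, so E°cell = +0.89 V.
Balancing electrons gives n = 2 (lcm of 2 and 2).
ΔG° = −nFE° = −(2)(96485)(+0.89) = -171,743 J = -171.7 kJ/mol.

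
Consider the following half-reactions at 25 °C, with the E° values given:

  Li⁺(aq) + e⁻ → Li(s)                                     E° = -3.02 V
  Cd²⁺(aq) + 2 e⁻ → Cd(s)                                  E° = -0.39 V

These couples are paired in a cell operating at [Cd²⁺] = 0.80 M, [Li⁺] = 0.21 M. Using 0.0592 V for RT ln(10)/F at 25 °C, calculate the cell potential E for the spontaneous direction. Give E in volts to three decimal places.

+2.667 V

Cd²⁺/Cd is the cathode (higher E°), Li⁺/Li the anode: E°cell = -0.39 − (-3.02) = +2.63 V, n = 2.
Overall: Cd²⁺(aq) + 2 Li(s) → Cd(s) + 2 Li⁺(aq)
Q = [Li⁺]^2 / ([Cd²⁺]); log Q = -1.259.
E = E° − (0.0592/n) log Q = +2.63 − (0.0592/2)(-1.259) = +2.667 V.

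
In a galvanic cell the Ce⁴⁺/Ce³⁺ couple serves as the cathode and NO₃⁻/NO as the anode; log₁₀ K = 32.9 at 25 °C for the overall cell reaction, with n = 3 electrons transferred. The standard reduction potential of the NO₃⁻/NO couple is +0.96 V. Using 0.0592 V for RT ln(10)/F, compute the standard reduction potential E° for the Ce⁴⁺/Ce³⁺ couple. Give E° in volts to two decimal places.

+1.61 V

E°cell = (0.0592/n)·log K = (0.0592/3)(32.9) = +0.649 V.
Since Ce⁴⁺/Ce³⁺ is the cathode and NO₃⁻/NO the anode, E°cell = E°(Ce⁴⁺/Ce³⁺) − E°(NO₃⁻/NO).
So E°(Ce⁴⁺/Ce³⁺) = E°cell + E°(NO₃⁻/NO) = +0.649 + (+0.96) = +1.61 V.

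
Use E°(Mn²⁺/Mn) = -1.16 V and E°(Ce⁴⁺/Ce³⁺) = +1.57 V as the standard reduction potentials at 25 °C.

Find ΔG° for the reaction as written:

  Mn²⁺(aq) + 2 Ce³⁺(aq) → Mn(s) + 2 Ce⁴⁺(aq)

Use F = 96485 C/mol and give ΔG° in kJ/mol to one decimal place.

+526.8 kJ/mol

As written, Mn²⁺/Mn is reduced (cathode) and Ce⁴⁺/Ce³⁺ is oxidised (anode), so E°cell = (-1.16) − (+1.57) = -2.73 V.
Balancing electrons gives n = 2.
ΔG° = −nFE° = −(2)(96485)(-2.73) = 526,808 J = +526.8 kJ/mol.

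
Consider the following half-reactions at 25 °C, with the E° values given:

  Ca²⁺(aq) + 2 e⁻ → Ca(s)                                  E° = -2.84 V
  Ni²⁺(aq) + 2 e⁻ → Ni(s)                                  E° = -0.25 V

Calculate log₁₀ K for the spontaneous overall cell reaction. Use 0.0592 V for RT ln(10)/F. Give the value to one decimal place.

Cathode: Ni²⁺/Ni; anode: Ca²⁺/Ca. E°cell = +2.59 V, n = 2.
log K = nE°cell / 0.0592 = (2)(+2.59) / 0.0592 = 87.5.

87.5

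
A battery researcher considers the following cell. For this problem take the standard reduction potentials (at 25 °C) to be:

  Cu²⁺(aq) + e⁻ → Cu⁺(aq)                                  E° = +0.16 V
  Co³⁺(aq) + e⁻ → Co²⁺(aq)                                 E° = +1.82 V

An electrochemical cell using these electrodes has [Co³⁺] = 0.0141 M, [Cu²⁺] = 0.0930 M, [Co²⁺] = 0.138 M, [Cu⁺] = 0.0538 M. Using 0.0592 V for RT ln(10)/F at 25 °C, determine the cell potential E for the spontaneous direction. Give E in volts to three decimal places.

+1.587 V

Co³⁺/Co²⁺ is the cathode (higher E°), Cu²⁺/Cu⁺ the anode: E°cell = +1.82 − (+0.16) = +1.66 V, n = 1.
Overall: Co³⁺(aq) + Cu⁺(aq) → Co²⁺(aq) + Cu²⁺(aq)
Q = [Co²⁺]·[Cu²⁺] / ([Co³⁺]·[Cu⁺]); log Q = 1.228.
E = E° − (0.0592/n) log Q = +1.66 − (0.0592/1)(1.228) = +1.587 V.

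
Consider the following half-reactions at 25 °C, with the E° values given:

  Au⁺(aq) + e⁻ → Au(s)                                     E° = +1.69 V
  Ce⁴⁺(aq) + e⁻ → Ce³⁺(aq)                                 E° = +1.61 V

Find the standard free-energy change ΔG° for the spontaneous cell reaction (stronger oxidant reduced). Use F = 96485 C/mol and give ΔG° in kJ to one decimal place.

-7.7 kJ

Au⁺/Au (E° = +1.69 V) is the cathode; Ce⁴⁺/Ce³⁺ (E° = +1.61 V) is the anode, so E°cell = +0.08 V.
Balancing electrons gives n = 1 (lcm of 1 and 1).
ΔG° = −nFE° = −(1)(96485)(+0.08) = -7,719 J = -7.7 kJ.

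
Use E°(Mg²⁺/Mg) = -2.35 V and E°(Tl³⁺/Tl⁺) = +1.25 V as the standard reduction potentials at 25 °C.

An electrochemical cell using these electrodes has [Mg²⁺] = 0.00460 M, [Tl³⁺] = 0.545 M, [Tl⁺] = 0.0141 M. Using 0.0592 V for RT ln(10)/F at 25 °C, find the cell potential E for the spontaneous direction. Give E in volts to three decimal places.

Tl³⁺/Tl⁺ is the cathode (higher E°), Mg²⁺/Mg the anode: E°cell = +1.25 − (-2.35) = +3.60 V, n = 2.
Overall: Tl³⁺(aq) + Mg(s) → Tl⁺(aq) + Mg²⁺(aq)
Q = [Tl⁺]·[Mg²⁺] / ([Tl³⁺]); log Q = -3.924.
E = E° − (0.0592/n) log Q = +3.60 − (0.0592/2)(-3.924) = +3.716 V.

+3.716 V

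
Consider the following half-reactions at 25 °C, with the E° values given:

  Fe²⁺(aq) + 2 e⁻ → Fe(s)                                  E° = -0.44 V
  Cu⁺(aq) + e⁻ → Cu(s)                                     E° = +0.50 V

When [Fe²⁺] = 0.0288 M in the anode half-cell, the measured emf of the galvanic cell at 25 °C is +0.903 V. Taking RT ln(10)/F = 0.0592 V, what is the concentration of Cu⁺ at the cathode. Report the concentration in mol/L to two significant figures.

0.040 M

Cu⁺/Cu is the cathode, Fe²⁺/Fe the anode: E°cell = +0.94 V, n = 2.
Overall reaction: 2 Cu⁺(aq) + Fe(s) → 2 Cu(s) + Fe²⁺(aq); Q = [Fe²⁺]^1/[Cu⁺]^2.
From E = E° − (0.0592/n) log Q: log Q = (E° − E)·n/0.0592 = (+0.94 − (+0.903))·2/0.0592 = 1.2500.
So 2·log[Cu⁺] = 1·log(0.0288) − log Q = -1.5406 − (1.2500) = -2.7906; log[Cu⁺] = -2.7906 / 2 = -1.3953; [Cu⁺] = 10^(-1.3953) ≈ 0.040 M.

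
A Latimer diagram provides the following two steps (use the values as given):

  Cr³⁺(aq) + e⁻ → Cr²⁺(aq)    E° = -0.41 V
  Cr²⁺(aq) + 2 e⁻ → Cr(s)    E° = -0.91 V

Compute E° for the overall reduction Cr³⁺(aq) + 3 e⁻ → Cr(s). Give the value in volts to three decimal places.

Standard free energies of sequential steps add: ΔG°₃ = ΔG°₁ + ΔG°₂, so n₃E°₃ = n₁E°₁ + n₂E°₂.
E°₃ = (1×-0.41 + 2×-0.91) / 3 = (-2.230) / 3 = -0.743 V.

-0.743 V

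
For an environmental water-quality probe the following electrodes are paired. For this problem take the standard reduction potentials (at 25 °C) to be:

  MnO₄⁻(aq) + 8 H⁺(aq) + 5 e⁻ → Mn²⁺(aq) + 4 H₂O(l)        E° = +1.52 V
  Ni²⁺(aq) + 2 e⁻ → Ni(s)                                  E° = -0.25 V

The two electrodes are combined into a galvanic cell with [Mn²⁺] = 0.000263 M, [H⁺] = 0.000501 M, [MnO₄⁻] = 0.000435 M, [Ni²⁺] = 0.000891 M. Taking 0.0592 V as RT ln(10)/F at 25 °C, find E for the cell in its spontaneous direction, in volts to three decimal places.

MnO₄⁻/Mn²⁺ is the cathode (higher E°), Ni²⁺/Ni the anode: E°cell = +1.52 − (-0.25) = +1.77 V, n = 10.
Overall: 2 MnO₄⁻(aq) + 16 H⁺(aq) + 5 Ni(s) → 2 Mn²⁺(aq) + 8 H₂O(l) + 5 Ni²⁺(aq)
Q = [Mn²⁺]^2·[Ni²⁺]^5 / ([MnO₄⁻]^2·[H⁺]^16); log Q = 37.115.
E = E° − (0.0592/n) log Q = +1.77 − (0.0592/10)(37.115) = +1.550 V.

+1.550 V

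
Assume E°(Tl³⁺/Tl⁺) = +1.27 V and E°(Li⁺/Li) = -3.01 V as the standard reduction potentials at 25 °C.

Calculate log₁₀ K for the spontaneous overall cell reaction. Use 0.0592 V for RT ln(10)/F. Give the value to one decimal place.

Cathode: Tl³⁺/Tl⁺; anode: Li⁺/Li. E°cell = +4.28 V, n = 2.
log K = nE°cell / 0.0592 = (2)(+4.28) / 0.0592 = 144.6.

144.6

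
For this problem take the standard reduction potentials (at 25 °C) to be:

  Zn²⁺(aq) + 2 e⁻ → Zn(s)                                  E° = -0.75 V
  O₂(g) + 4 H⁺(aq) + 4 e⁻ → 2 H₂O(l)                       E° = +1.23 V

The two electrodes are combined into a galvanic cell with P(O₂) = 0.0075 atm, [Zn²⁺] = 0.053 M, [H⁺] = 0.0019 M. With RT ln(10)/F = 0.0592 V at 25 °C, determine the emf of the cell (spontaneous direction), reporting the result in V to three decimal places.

O₂/H₂O is the cathode (higher E°), Zn²⁺/Zn the anode: E°cell = +1.23 − (-0.75) = +1.98 V, n = 4.
Overall: O₂(g) + 4 H⁺(aq) + 2 Zn(s) → 2 H₂O(l) + 2 Zn²⁺(aq)
Q = [Zn²⁺]^2 / (P(O₂)·[H⁺]^4); log Q = 10.458.
E = E° − (0.0592/n) log Q = +1.98 − (0.0592/4)(10.458) = +1.825 V.

+1.825 V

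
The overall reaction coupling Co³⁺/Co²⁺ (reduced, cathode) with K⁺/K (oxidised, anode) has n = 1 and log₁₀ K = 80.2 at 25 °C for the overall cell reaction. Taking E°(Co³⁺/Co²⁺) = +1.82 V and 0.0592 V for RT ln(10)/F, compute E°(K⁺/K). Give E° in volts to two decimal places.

E°cell = (0.0592/n)·log K = (0.0592/1)(80.2) = +4.748 V.
Since Co³⁺/Co²⁺ is the cathode and K⁺/K the anode, E°cell = E°(Co³⁺/Co²⁺) − E°(K⁺/K).
So E°(K⁺/K) = E°(Co³⁺/Co²⁺) − E°cell = (+1.82) − (+4.748) = -2.93 V.

-2.93 V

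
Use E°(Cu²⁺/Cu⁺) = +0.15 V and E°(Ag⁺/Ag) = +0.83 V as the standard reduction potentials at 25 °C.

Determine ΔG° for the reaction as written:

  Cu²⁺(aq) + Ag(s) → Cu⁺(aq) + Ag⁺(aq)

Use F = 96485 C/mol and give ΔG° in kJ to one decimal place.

As written, Cu²⁺/Cu⁺ is reduced (cathode) and Ag⁺/Ag is oxidised (anode), so E°cell = (+0.15) − (+0.83) = -0.68 V.
Balancing electrons gives n = 1.
ΔG° = −nFE° = −(1)(96485)(-0.68) = 65,610 J = +65.6 kJ.

+65.6 kJ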